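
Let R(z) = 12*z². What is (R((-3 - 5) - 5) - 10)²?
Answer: 4072324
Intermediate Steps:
(R((-3 - 5) - 5) - 10)² = (12*((-3 - 5) - 5)² - 10)² = (12*(-8 - 5)² - 10)² = (12*(-13)² - 10)² = (12*169 - 10)² = (2028 - 10)² = 2018² = 4072324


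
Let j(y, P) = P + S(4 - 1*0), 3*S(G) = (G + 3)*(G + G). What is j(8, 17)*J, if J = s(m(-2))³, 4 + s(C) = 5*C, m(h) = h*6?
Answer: -28049408/3 ≈ -9.3498e+6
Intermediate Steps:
m(h) = 6*h
S(G) = 2*G*(3 + G)/3 (S(G) = ((G + 3)*(G + G))/3 = ((3 + G)*(2*G))/3 = (2*G*(3 + G))/3 = 2*G*(3 + G)/3)
j(y, P) = 56/3 + P (j(y, P) = P + 2*(4 - 1*0)*(3 + (4 - 1*0))/3 = P + 2*(4 + 0)*(3 + (4 + 0))/3 = P + (⅔)*4*(3 + 4) = P + (⅔)*4*7 = P + 56/3 = 56/3 + P)
s(C) = -4 + 5*C
J = -262144 (J = (-4 + 5*(6*(-2)))³ = (-4 + 5*(-12))³ = (-4 - 60)³ = (-64)³ = -262144)
j(8, 17)*J = (56/3 + 17)*(-262144) = (107/3)*(-262144) = -28049408/3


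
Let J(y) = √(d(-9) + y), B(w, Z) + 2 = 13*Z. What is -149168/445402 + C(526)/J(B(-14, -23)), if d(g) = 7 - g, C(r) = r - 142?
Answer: -74584/222701 - 128*I*√285/95 ≈ -0.33491 - 22.746*I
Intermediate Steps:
C(r) = -142 + r
B(w, Z) = -2 + 13*Z
J(y) = √(16 + y) (J(y) = √((7 - 1*(-9)) + y) = √((7 + 9) + y) = √(16 + y))
-149168/445402 + C(526)/J(B(-14, -23)) = -149168/445402 + (-142 + 526)/(√(16 + (-2 + 13*(-23)))) = -149168*1/445402 + 384/(√(16 + (-2 - 299))) = -74584/222701 + 384/(√(16 - 301)) = -74584/222701 + 384/(√(-285)) = -74584/222701 + 384/((I*√285)) = -74584/222701 + 384*(-I*√285/285) = -74584/222701 - 128*I*√285/95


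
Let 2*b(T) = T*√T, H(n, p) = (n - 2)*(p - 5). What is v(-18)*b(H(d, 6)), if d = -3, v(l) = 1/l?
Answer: 5*I*√5/36 ≈ 0.31056*I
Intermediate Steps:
H(n, p) = (-5 + p)*(-2 + n) (H(n, p) = (-2 + n)*(-5 + p) = (-5 + p)*(-2 + n))
b(T) = T^(3/2)/2 (b(T) = (T*√T)/2 = T^(3/2)/2)
v(-18)*b(H(d, 6)) = ((10 - 5*(-3) - 2*6 - 3*6)^(3/2)/2)/(-18) = -(10 + 15 - 12 - 18)^(3/2)/36 = -(-5)^(3/2)/36 = -(-5*I*√5)/36 = -(-5)*I*√5/36 = 5*I*√5/36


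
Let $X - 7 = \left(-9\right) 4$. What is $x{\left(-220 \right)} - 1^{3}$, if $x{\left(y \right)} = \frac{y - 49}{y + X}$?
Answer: $\frac{20}{249} \approx 0.080321$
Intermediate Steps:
$X = -29$ ($X = 7 - 36 = -29$)
$x{\left(y \right)} = \frac{-49 + y}{-29 + y}$ ($x{\left(y \right)} = \frac{y - 49}{y - 29} = \frac{-49 + y}{-29 + y}$)
$x{\left(-220 \right)} - 1^{3} = \frac{-49 - 220}{-29 - 220} - 1^{3} = \frac{1}{-249} \left(-269\right) - 1 = \left(- \frac{1}{249}\right) \left(-269\right) - 1 = \frac{269}{249} - 1 = \frac{20}{249}$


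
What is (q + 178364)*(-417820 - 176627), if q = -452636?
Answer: 163040167584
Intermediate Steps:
(q + 178364)*(-417820 - 176627) = (-452636 + 178364)*(-417820 - 176627) = -274272*(-594447) = 163040167584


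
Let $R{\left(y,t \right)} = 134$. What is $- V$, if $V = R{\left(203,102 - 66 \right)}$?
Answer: $-134$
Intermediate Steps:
$V = 134$
$- V = \left(-1\right) 134 = -134$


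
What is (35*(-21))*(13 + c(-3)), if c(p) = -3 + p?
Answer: -5145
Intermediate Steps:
(35*(-21))*(13 + c(-3)) = (35*(-21))*(13 + (-3 - 3)) = -735*(13 - 6) = -735*7 = -5145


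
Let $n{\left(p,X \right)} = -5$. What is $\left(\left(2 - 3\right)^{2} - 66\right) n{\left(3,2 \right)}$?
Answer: $325$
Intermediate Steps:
$\left(\left(2 - 3\right)^{2} - 66\right) n{\left(3,2 \right)} = \left(\left(2 - 3\right)^{2} - 66\right) \left(-5\right) = \left(\left(-1\right)^{2} - 66\right) \left(-5\right) = \left(1 - 66\right) \left(-5\right) = \left(-65\right) \left(-5\right) = 325$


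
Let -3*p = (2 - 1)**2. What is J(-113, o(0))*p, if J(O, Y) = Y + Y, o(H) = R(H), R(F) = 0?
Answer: 0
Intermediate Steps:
p = -1/3 (p = -(2 - 1)**2/3 = -1/3*1**2 = -1/3*1 = -1/3 ≈ -0.33333)
o(H) = 0
J(O, Y) = 2*Y
J(-113, o(0))*p = (2*0)*(-1/3) = 0*(-1/3) = 0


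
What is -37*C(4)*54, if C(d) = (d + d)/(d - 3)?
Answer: -15984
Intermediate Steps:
C(d) = 2*d/(-3 + d) (C(d) = (2*d)/(-3 + d) = 2*d/(-3 + d))
-37*C(4)*54 = -74*4/(-3 + 4)*54 = -74*4/1*54 = -74*4*54 = -37*8*54 = -296*54 = -15984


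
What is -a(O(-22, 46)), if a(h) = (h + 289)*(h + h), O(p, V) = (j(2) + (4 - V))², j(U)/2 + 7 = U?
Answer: -16186144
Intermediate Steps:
j(U) = -14 + 2*U
O(p, V) = (-6 - V)² (O(p, V) = ((-14 + 2*2) + (4 - V))² = ((-14 + 4) + (4 - V))² = (-10 + (4 - V))² = (-6 - V)²)
a(h) = 2*h*(289 + h) (a(h) = (289 + h)*(2*h) = 2*h*(289 + h))
-a(O(-22, 46)) = -2*(6 + 46)²*(289 + (6 + 46)²) = -2*52²*(289 + 52²) = -2*2704*(289 + 2704) = -2*2704*2993 = -1*16186144 = -16186144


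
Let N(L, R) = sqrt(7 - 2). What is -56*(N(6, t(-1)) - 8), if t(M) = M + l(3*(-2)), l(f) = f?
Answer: 448 - 56*sqrt(5) ≈ 322.78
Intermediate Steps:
t(M) = -6 + M (t(M) = M + 3*(-2) = M - 6 = -6 + M)
N(L, R) = sqrt(5)
-56*(N(6, t(-1)) - 8) = -56*(sqrt(5) - 8) = -56*(-8 + sqrt(5)) = 448 - 56*sqrt(5)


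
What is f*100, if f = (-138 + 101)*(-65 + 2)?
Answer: 233100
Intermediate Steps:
f = 2331 (f = -37*(-63) = 2331)
f*100 = 2331*100 = 233100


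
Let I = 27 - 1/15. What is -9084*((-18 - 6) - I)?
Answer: 2313392/5 ≈ 4.6268e+5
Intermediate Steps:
I = 404/15 (I = 27 - 1*1/15 = 27 - 1/15 = 404/15 ≈ 26.933)
-9084*((-18 - 6) - I) = -9084*((-18 - 6) - 1*404/15) = -9084*(-24 - 404/15) = -9084*(-764/15) = 2313392/5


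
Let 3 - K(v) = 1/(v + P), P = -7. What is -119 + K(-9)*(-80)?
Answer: -364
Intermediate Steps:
K(v) = 3 - 1/(-7 + v) (K(v) = 3 - 1/(v - 7) = 3 - 1/(-7 + v))
-119 + K(-9)*(-80) = -119 + ((-22 + 3*(-9))/(-7 - 9))*(-80) = -119 + ((-22 - 27)/(-16))*(-80) = -119 - 1/16*(-49)*(-80) = -119 + (49/16)*(-80) = -119 - 245 = -364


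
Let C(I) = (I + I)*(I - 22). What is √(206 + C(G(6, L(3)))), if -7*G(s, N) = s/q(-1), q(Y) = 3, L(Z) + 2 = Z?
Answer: √10718/7 ≈ 14.790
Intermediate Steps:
L(Z) = -2 + Z
G(s, N) = -s/21 (G(s, N) = -s/(7*3) = -s/21)
C(I) = 2*I*(-22 + I) (C(I) = (2*I)*(-22 + I) = 2*I*(-22 + I))
√(206 + C(G(6, L(3)))) = √(206 + 2*(-1/21*6)*(-22 - 1/21*6)) = √(206 + 2*(-2/7)*(-22 - 2/7)) = √(206 + 2*(-2/7)*(-156/7)) = √(206 + 624/49) = √(10718/49) = √10718/7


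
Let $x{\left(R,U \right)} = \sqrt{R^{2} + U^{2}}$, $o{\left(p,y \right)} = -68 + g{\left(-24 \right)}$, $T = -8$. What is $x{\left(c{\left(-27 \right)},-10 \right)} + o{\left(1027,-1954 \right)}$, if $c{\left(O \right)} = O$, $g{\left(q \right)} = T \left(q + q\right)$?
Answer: $316 + \sqrt{829} \approx 344.79$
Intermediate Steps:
$g{\left(q \right)} = - 16 q$ ($g{\left(q \right)} = - 8 \left(q + q\right) = - 8 \cdot 2 q = - 16 q$)
$o{\left(p,y \right)} = 316$ ($o{\left(p,y \right)} = -68 - -384 = -68 + 384 = 316$)
$x{\left(c{\left(-27 \right)},-10 \right)} + o{\left(1027,-1954 \right)} = \sqrt{\left(-27\right)^{2} + \left(-10\right)^{2}} + 316 = \sqrt{729 + 100} + 316 = \sqrt{829} + 316 = 316 + \sqrt{829}$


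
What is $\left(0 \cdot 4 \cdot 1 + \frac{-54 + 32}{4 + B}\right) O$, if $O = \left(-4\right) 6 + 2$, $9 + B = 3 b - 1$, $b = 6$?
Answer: $\frac{121}{3} \approx 40.333$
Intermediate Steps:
$B = 8$ ($B = -9 + \left(3 \cdot 6 - 1\right) = -9 + \left(18 - 1\right) = -9 + 17 = 8$)
$O = -22$ ($O = -24 + 2 = -22$)
$\left(0 \cdot 4 \cdot 1 + \frac{-54 + 32}{4 + B}\right) O = \left(0 \cdot 4 \cdot 1 + \frac{-54 + 32}{4 + 8}\right) \left(-22\right) = \left(0 \cdot 1 - \frac{22}{12}\right) \left(-22\right) = \left(0 - \frac{11}{6}\right) \left(-22\right) = \left(- \frac{11}{6}\right) \left(-22\right) = \frac{121}{3}$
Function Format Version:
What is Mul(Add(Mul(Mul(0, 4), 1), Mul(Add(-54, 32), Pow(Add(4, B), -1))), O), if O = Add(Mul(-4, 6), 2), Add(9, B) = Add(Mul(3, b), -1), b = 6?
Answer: Rational(121, 3) ≈ 40.333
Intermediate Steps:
B = 8 (B = Add(-9, Add(Mul(3, 6), -1)) = Add(-9, Add(18, -1)) = Add(-9, 17) = 8)
O = -22 (O = Add(-24, 2) = -22)
Mul(Add(Mul(Mul(0, 4), 1), Mul(Add(-54, 32), Pow(Add(4, B), -1))), O) = Mul(Add(Mul(Mul(0, 4), 1), Mul(Add(-54, 32), Pow(Add(4, 8), -1))), -22) = Mul(Add(Mul(0, 1), Mul(-22, Pow(12, -1))), -22) = Mul(Add(0, Mul(-22, Rational(1, 12))), -22) = Mul(Add(0, Rational(-11, 6)), -22) = Mul(Rational(-11, 6), -22) = Rational(121, 3)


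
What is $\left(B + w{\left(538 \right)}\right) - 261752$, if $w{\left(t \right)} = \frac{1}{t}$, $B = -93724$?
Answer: $- \frac{191246087}{538} \approx -3.5548 \cdot 10^{5}$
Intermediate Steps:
$\left(B + w{\left(538 \right)}\right) - 261752 = \left(-93724 + \frac{1}{538}\right) - 261752 = - \frac{50423511}{538} - 261752 = - \frac{191246087}{538}$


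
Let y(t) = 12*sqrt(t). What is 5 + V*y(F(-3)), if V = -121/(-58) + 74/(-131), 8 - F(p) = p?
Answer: 5 + 69354*sqrt(11)/3799 ≈ 65.548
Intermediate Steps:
F(p) = 8 - p
V = 11559/7598 (V = -121*(-1/58) + 74*(-1/131) = 121/58 - 74/131 = 11559/7598 ≈ 1.5213)
5 + V*y(F(-3)) = 5 + 11559*(12*sqrt(8 - 1*(-3)))/7598 = 5 + 11559*(12*sqrt(8 + 3))/7598 = 5 + 11559*(12*sqrt(11))/7598 = 5 + 69354*sqrt(11)/3799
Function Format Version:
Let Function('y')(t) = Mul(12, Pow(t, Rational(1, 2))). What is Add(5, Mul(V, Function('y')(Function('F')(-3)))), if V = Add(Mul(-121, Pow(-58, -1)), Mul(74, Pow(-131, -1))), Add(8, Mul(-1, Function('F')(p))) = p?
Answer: Add(5, Mul(Rational(69354, 3799), Pow(11, Rational(1, 2)))) ≈ 65.548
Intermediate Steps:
Function('F')(p) = Add(8, Mul(-1, p))
V = Rational(11559, 7598) (V = Add(Mul(-121, Rational(-1, 58)), Mul(74, Rational(-1, 131))) = Add(Rational(121, 58), Rational(-74, 131)) = Rational(11559, 7598) ≈ 1.5213)
Add(5, Mul(V, Function('y')(Function('F')(-3)))) = Add(5, Mul(Rational(11559, 7598), Mul(12, Pow(Add(8, Mul(-1, -3)), Rational(1, 2))))) = Add(5, Mul(Rational(11559, 7598), Mul(12, Pow(Add(8, 3), Rational(1, 2))))) = Add(5, Mul(Rational(11559, 7598), Mul(12, Pow(11, Rational(1, 2))))) = Add(5, Mul(Rational(69354, 3799), Pow(11, Rational(1, 2))))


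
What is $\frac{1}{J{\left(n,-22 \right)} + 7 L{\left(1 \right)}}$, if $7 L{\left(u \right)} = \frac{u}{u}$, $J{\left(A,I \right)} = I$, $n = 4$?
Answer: $- \frac{1}{21} \approx -0.047619$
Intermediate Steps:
$L{\left(u \right)} = \frac{1}{7}$ ($L{\left(u \right)} = \frac{u \frac{1}{u}}{7} = \frac{1}{7} \cdot 1 = \frac{1}{7}$)
$\frac{1}{J{\left(n,-22 \right)} + 7 L{\left(1 \right)}} = \frac{1}{-22 + 7 \cdot \frac{1}{7}} = \frac{1}{-22 + 1} = \frac{1}{-21} = - \frac{1}{21}$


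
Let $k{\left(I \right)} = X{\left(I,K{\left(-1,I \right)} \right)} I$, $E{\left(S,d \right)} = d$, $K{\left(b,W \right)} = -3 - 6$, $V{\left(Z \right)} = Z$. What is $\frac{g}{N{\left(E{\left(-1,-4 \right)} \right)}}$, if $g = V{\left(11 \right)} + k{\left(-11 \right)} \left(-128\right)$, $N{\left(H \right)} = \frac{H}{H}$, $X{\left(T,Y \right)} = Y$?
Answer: $-12661$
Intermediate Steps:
$K{\left(b,W \right)} = -9$ ($K{\left(b,W \right)} = -3 - 6 = -9$)
$N{\left(H \right)} = 1$
$k{\left(I \right)} = - 9 I$
$g = -12661$ ($g = 11 + \left(-9\right) \left(-11\right) \left(-128\right) = 11 + 99 \left(-128\right) = 11 - 12672 = -12661$)
$\frac{g}{N{\left(E{\left(-1,-4 \right)} \right)}} = - \frac{12661}{1} = \left(-12661\right) 1 = -12661$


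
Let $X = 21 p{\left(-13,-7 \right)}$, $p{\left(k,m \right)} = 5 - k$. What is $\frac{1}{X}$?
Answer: $\frac{1}{378} \approx 0.0026455$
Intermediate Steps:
$X = 378$ ($X = 21 \left(5 - -13\right) = 21 \left(5 + 13\right) = 21 \cdot 18 = 378$)
$\frac{1}{X} = \frac{1}{378}$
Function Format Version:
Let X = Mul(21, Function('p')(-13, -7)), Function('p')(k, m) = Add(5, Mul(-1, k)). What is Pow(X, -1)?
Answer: Rational(1, 378) ≈ 0.0026455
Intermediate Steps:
X = 378 (X = Mul(21, Add(5, Mul(-1, -13))) = Mul(21, Add(5, 13)) = Mul(21, 18) = 378)
Pow(X, -1) = Pow(378, -1) = Rational(1, 378)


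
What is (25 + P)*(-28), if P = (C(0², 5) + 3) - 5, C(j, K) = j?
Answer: -644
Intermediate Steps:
P = -2 (P = (0² + 3) - 5 = (0 + 3) - 5 = 3 - 5 = -2)
(25 + P)*(-28) = (25 - 2)*(-28) = 23*(-28) = -644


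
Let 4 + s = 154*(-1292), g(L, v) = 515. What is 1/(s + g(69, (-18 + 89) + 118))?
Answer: -1/198457 ≈ -5.0389e-6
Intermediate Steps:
s = -198972 (s = -4 + 154*(-1292) = -4 - 198968 = -198972)
1/(s + g(69, (-18 + 89) + 118)) = 1/(-198972 + 515) = 1/(-198457) = -1/198457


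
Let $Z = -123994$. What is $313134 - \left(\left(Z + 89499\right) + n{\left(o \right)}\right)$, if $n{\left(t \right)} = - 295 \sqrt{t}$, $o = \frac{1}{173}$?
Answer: $347629 + \frac{295 \sqrt{173}}{173} \approx 3.4765 \cdot 10^{5}$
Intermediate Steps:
$o = \frac{1}{173} \approx 0.0057803$
$313134 - \left(\left(Z + 89499\right) + n{\left(o \right)}\right) = 313134 - \left(\left(-123994 + 89499\right) - \frac{295}{\sqrt{173}}\right) = 313134 - \left(-34495 - 295 \frac{\sqrt{173}}{173}\right) = 313134 - \left(-34495 - \frac{295 \sqrt{173}}{173}\right) = 313134 + \left(34495 + \frac{295 \sqrt{173}}{173}\right) = 347629 + \frac{295 \sqrt{173}}{173}$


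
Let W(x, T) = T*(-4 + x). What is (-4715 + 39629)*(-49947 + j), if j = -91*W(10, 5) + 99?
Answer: -1835708292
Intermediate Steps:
j = -2631 (j = -455*(-4 + 10) + 99 = -455*6 + 99 = -91*30 + 99 = -2730 + 99 = -2631)
(-4715 + 39629)*(-49947 + j) = (-4715 + 39629)*(-49947 - 2631) = 34914*(-52578) = -1835708292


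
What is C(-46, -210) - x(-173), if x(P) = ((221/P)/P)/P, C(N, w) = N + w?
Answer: -1325495331/5177717 ≈ -256.00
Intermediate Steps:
x(P) = 221/P³ (x(P) = (221/P²)/P = 221/P³)
C(-46, -210) - x(-173) = (-46 - 210) - 221/(-173)³ = -256 - 221*(-1)/5177717 = -256 - 1*(-221/5177717) = -256 + 221/5177717 = -1325495331/5177717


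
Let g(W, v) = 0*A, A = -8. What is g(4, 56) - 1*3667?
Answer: -3667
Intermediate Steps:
g(W, v) = 0 (g(W, v) = 0*(-8) = 0)
g(4, 56) - 1*3667 = 0 - 1*3667 = 0 - 3667 = -3667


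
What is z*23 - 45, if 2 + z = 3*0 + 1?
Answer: -68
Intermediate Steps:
z = -1 (z = -2 + (3*0 + 1) = -2 + (0 + 1) = -2 + 1 = -1)
z*23 - 45 = -1*23 - 45 = -23 - 45 = -68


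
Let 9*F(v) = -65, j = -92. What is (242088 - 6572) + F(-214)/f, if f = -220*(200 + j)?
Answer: 10072548301/42768 ≈ 2.3552e+5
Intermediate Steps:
f = -23760 (f = -220*(200 - 92) = -220*108 = -23760)
F(v) = -65/9 (F(v) = (⅑)*(-65) = -65/9)
(242088 - 6572) + F(-214)/f = (242088 - 6572) - 65/9/(-23760) = 235516 - 65/9*(-1/23760) = 235516 + 13/42768 = 10072548301/42768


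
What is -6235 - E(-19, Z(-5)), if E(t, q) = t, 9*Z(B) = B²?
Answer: -6216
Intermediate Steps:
Z(B) = B²/9
-6235 - E(-19, Z(-5)) = -6235 - 1*(-19) = -6235 + 19 = -6216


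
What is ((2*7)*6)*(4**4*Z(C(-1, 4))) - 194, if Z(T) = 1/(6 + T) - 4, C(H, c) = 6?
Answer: -84418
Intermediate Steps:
Z(T) = -4 + 1/(6 + T)
((2*7)*6)*(4**4*Z(C(-1, 4))) - 194 = ((2*7)*6)*(4**4*((-23 - 4*6)/(6 + 6))) - 194 = (14*6)*(256*((-23 - 24)/12)) - 194 = 84*(256*((1/12)*(-47))) - 194 = 84*(256*(-47/12)) - 194 = 84*(-3008/3) - 194 = -84224 - 194 = -84418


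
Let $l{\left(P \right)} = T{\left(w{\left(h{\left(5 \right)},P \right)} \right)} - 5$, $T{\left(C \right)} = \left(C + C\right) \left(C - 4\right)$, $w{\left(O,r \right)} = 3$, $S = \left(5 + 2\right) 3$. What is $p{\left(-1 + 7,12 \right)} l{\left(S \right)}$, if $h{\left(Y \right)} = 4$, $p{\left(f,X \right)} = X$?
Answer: $-132$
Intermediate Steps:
$S = 21$ ($S = 7 \cdot 3 = 21$)
$T{\left(C \right)} = 2 C \left(-4 + C\right)$
$l{\left(P \right)} = -11$ ($l{\left(P \right)} = 2 \cdot 3 \left(-4 + 3\right) - 5 = 2 \cdot 3 \left(-1\right) - 5 = -6 - 5 = -11$)
$p{\left(-1 + 7,12 \right)} l{\left(S \right)} = 12 \left(-11\right) = -132$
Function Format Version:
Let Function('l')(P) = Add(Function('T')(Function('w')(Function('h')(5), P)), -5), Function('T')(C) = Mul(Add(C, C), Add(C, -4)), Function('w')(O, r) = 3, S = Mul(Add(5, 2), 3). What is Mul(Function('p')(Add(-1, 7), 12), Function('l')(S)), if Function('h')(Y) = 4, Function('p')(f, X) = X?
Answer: -132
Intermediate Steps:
S = 21 (S = Mul(7, 3) = 21)
Function('T')(C) = Mul(2, C, Add(-4, C)) (Function('T')(C) = Mul(Mul(2, C), Add(-4, C)) = Mul(2, C, Add(-4, C)))
Function('l')(P) = -11 (Function('l')(P) = Add(Mul(2, 3, Add(-4, 3)), -5) = Add(Mul(2, 3, -1), -5) = Add(-6, -5) = -11)
Mul(Function('p')(Add(-1, 7), 12), Function('l')(S)) = Mul(12, -11) = -132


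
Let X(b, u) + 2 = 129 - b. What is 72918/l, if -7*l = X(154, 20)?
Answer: 56714/3 ≈ 18905.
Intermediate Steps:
X(b, u) = 127 - b (X(b, u) = -2 + (129 - b) = 127 - b)
l = 27/7 (l = -(127 - 1*154)/7 = -(127 - 154)/7 = -⅐*(-27) = 27/7 ≈ 3.8571)
72918/l = 72918/(27/7) = 72918*(7/27) = 56714/3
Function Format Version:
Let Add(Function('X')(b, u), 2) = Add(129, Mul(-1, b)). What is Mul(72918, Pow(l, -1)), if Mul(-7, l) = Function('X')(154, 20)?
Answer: Rational(56714, 3) ≈ 18905.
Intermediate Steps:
Function('X')(b, u) = Add(127, Mul(-1, b)) (Function('X')(b, u) = Add(-2, Add(129, Mul(-1, b))) = Add(127, Mul(-1, b)))
l = Rational(27, 7) (l = Mul(Rational(-1, 7), Add(127, Mul(-1, 154))) = Mul(Rational(-1, 7), Add(127, -154)) = Mul(Rational(-1, 7), -27) = Rational(27, 7) ≈ 3.8571)
Mul(72918, Pow(l, -1)) = Mul(72918, Pow(Rational(27, 7), -1)) = Mul(72918, Rational(7, 27)) = Rational(56714, 3)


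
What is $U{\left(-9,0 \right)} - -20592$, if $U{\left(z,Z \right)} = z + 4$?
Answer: $20587$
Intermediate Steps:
$U{\left(z,Z \right)} = 4 + z$
$U{\left(-9,0 \right)} - -20592 = \left(4 - 9\right) - -20592 = -5 + 20592 = 20587$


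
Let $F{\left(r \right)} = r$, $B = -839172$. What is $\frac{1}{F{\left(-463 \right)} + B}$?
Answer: $- \frac{1}{839635} \approx -1.191 \cdot 10^{-6}$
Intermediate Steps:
$\frac{1}{F{\left(-463 \right)} + B} = \frac{1}{-463 - 839172} = \frac{1}{-839635} = - \frac{1}{839635}$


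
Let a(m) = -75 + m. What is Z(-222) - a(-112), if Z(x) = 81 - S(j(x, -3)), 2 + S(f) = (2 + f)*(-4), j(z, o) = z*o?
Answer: 2942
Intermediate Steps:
j(z, o) = o*z
S(f) = -10 - 4*f (S(f) = -2 + (2 + f)*(-4) = -2 + (-8 - 4*f) = -10 - 4*f)
Z(x) = 91 - 12*x (Z(x) = 81 - (-10 - (-12)*x) = 81 - (-10 + 12*x) = 81 + (10 - 12*x) = 91 - 12*x)
Z(-222) - a(-112) = (91 - 12*(-222)) - (-75 - 112) = (91 + 2664) - 1*(-187) = 2755 + 187 = 2942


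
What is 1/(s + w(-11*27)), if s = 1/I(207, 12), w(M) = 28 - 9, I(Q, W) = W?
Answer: 12/229 ≈ 0.052402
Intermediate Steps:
w(M) = 19
s = 1/12 ≈ 0.083333
1/(s + w(-11*27)) = 1/(1/12 + 19) = 1/(229/12) = 12/229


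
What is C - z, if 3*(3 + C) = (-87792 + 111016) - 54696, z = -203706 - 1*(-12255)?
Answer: 542872/3 ≈ 1.8096e+5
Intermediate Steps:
z = -191451 (z = -203706 + 12255 = -191451)
C = -31481/3 (C = -3 + ((-87792 + 111016) - 54696)/3 = -3 + (23224 - 54696)/3 = -3 + (1/3)*(-31472) = -3 - 31472/3 = -31481/3 ≈ -10494.)
C - z = -31481/3 - 1*(-191451) = -31481/3 + 191451 = 542872/3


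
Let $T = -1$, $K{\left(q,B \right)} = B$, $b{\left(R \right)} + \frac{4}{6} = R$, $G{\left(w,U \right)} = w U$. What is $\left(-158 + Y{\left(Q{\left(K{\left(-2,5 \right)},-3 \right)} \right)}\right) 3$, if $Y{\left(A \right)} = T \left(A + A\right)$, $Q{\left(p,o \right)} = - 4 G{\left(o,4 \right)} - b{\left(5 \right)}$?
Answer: $-736$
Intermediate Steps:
$G{\left(w,U \right)} = U w$
$b{\left(R \right)} = - \frac{2}{3} + R$
$Q{\left(p,o \right)} = - \frac{13}{3} - 16 o$ ($Q{\left(p,o \right)} = - 4 \cdot 4 o - \left(- \frac{2}{3} + 5\right) = - 16 o - \frac{13}{3} = - \frac{13}{3} - 16 o$)
$Y{\left(A \right)} = - 2 A$ ($Y{\left(A \right)} = - (A + A) = - 2 A$)
$\left(-158 + Y{\left(Q{\left(K{\left(-2,5 \right)},-3 \right)} \right)}\right) 3 = \left(-158 - 2 \left(- \frac{13}{3} - -48\right)\right) 3 = \left(-158 - 2 \left(- \frac{13}{3} + 48\right)\right) 3 = \left(-158 - \frac{262}{3}\right) 3 = \left(- \frac{736}{3}\right) 3 = -736$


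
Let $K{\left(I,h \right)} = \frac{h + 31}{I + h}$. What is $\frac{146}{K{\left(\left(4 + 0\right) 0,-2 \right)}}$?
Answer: $- \frac{292}{29} \approx -10.069$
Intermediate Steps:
$K{\left(I,h \right)} = \frac{31 + h}{I + h}$
$\frac{146}{K{\left(\left(4 + 0\right) 0,-2 \right)}} = \frac{146}{\frac{1}{\left(4 + 0\right) 0 - 2} \left(31 - 2\right)} = \frac{146}{\frac{1}{4 \cdot 0 - 2} \cdot 29} = \frac{146}{\frac{1}{0 - 2} \cdot 29} = \frac{146}{\frac{1}{-2} \cdot 29} = \frac{146}{\left(- \frac{1}{2}\right) 29} = \frac{146}{- \frac{29}{2}} = 146 \left(- \frac{2}{29}\right) = - \frac{292}{29}$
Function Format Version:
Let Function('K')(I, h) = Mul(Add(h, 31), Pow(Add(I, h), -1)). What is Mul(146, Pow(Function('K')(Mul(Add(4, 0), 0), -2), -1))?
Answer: Rational(-292, 29) ≈ -10.069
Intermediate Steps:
Function('K')(I, h) = Mul(Pow(Add(I, h), -1), Add(31, h)) (Function('K')(I, h) = Mul(Add(31, h), Pow(Add(I, h), -1)) = Mul(Pow(Add(I, h), -1), Add(31, h)))
Mul(146, Pow(Function('K')(Mul(Add(4, 0), 0), -2), -1)) = Mul(146, Pow(Mul(Pow(Add(Mul(Add(4, 0), 0), -2), -1), Add(31, -2)), -1)) = Mul(146, Pow(Mul(Pow(Add(Mul(4, 0), -2), -1), 29), -1)) = Mul(146, Pow(Mul(Pow(Add(0, -2), -1), 29), -1)) = Mul(146, Pow(Mul(Pow(-2, -1), 29), -1)) = Mul(146, Pow(Mul(Rational(-1, 2), 29), -1)) = Mul(146, Pow(Rational(-29, 2), -1)) = Mul(146, Rational(-2, 29)) = Rational(-292, 29)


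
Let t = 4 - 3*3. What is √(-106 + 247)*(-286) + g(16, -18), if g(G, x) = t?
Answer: -5 - 286*√141 ≈ -3401.1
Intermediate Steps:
t = -5 (t = 4 - 9 = -5)
g(G, x) = -5
√(-106 + 247)*(-286) + g(16, -18) = √(-106 + 247)*(-286) - 5 = √141*(-286) - 5 = -286*√141 - 5 = -5 - 286*√141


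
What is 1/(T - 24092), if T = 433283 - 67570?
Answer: 1/341621 ≈ 2.9272e-6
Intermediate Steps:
T = 365713
1/(T - 24092) = 1/(365713 - 24092) = 1/341621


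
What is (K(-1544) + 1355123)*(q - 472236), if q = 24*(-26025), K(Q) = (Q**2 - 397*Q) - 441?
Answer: -4772976181896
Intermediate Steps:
K(Q) = -441 + Q**2 - 397*Q
q = -624600
(K(-1544) + 1355123)*(q - 472236) = ((-441 + (-1544)**2 - 397*(-1544)) + 1355123)*(-624600 - 472236) = ((-441 + 2383936 + 612968) + 1355123)*(-1096836) = (2996463 + 1355123)*(-1096836) = 4351586*(-1096836) = -4772976181896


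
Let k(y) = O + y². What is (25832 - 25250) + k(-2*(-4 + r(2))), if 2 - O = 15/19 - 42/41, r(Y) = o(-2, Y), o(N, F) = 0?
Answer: 504975/779 ≈ 648.23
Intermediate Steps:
r(Y) = 0
O = 1741/779 (O = 2 - (15/19 - 42/41) = 2 - 1*(-183/779) = 2 + 183/779 = 1741/779 ≈ 2.2349)
k(y) = 1741/779 + y²
(25832 - 25250) + k(-2*(-4 + r(2))) = (25832 - 25250) + (1741/779 + (-2*(-4 + 0))²) = 582 + (1741/779 + (-2*(-4))²) = 582 + (1741/779 + 8²) = 582 + (1741/779 + 64) = 582 + 51597/779 = 504975/779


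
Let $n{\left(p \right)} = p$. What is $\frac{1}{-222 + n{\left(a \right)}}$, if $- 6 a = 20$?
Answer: $- \frac{3}{676} \approx -0.0044379$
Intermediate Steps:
$a = - \frac{10}{3}$ ($a = \left(- \frac{1}{6}\right) 20 = - \frac{10}{3} \approx -3.3333$)
$\frac{1}{-222 + n{\left(a \right)}} = \frac{1}{-222 - \frac{10}{3}} = \frac{1}{- \frac{676}{3}} = - \frac{3}{676}$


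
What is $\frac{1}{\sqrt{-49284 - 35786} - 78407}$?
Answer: $- \frac{78407}{6147742719} - \frac{i \sqrt{85070}}{6147742719} \approx -1.2754 \cdot 10^{-5} - 4.7443 \cdot 10^{-8} i$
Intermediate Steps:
$\frac{1}{\sqrt{-49284 - 35786} - 78407} = \frac{1}{\sqrt{-85070} - 78407} = \frac{1}{i \sqrt{85070} - 78407} = \frac{1}{-78407 + i \sqrt{85070}}$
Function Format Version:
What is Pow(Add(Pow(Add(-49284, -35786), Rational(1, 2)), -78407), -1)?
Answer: Add(Rational(-78407, 6147742719), Mul(Rational(-1, 6147742719), I, Pow(85070, Rational(1, 2)))) ≈ Add(-1.2754e-5, Mul(-4.7443e-8, I))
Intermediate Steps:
Pow(Add(Pow(Add(-49284, -35786), Rational(1, 2)), -78407), -1) = Pow(Add(Pow(-85070, Rational(1, 2)), -78407), -1) = Pow(Add(Mul(I, Pow(85070, Rational(1, 2))), -78407), -1) = Pow(Add(-78407, Mul(I, Pow(85070, Rational(1, 2)))), -1)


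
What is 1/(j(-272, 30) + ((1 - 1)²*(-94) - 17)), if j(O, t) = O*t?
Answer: -1/8177 ≈ -0.00012229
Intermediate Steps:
1/(j(-272, 30) + ((1 - 1)²*(-94) - 17)) = 1/(-272*30 + ((1 - 1)²*(-94) - 17)) = 1/(-8160 + (0²*(-94) - 17)) = 1/(-8160 + (0*(-94) - 17)) = 1/(-8160 + (0 - 17)) = 1/(-8160 - 17) = 1/(-8177) = -1/8177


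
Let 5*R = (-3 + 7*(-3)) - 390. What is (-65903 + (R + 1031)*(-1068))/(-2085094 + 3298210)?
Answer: -5392903/6065580 ≈ -0.88910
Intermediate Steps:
R = -414/5 (R = ((-3 + 7*(-3)) - 390)/5 = ((-3 - 21) - 390)/5 = (-24 - 390)/5 = (1/5)*(-414) = -414/5 ≈ -82.800)
(-65903 + (R + 1031)*(-1068))/(-2085094 + 3298210) = (-65903 + (-414/5 + 1031)*(-1068))/(-2085094 + 3298210) = (-65903 + (4741/5)*(-1068))/1213116 = (-65903 - 5063388/5)*(1/1213116) = -5392903/5*1/1213116 = -5392903/6065580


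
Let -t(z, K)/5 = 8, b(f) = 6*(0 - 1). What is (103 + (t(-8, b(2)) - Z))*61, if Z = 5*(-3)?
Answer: 4758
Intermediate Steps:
b(f) = -6 (b(f) = 6*(-1) = -6)
t(z, K) = -40 (t(z, K) = -5*8 = -40)
Z = -15
(103 + (t(-8, b(2)) - Z))*61 = (103 + (-40 - 1*(-15)))*61 = (103 + (-40 + 15))*61 = (103 - 25)*61 = 78*61 = 4758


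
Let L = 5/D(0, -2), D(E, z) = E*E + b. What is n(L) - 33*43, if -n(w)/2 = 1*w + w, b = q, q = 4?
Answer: -1424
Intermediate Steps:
b = 4
D(E, z) = 4 + E² (D(E, z) = E*E + 4 = E² + 4 = 4 + E²)
L = 5/4 (L = 5/(4 + 0²) = 5/(4 + 0) = 5/4 ≈ 1.2500)
n(w) = -4*w (n(w) = -2*(1*w + w) = -2*(w + w) = -4*w)
n(L) - 33*43 = -4*5/4 - 33*43 = -5 - 1419 = -1424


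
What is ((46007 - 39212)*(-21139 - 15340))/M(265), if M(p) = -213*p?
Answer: 16524987/3763 ≈ 4391.4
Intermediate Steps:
((46007 - 39212)*(-21139 - 15340))/M(265) = ((46007 - 39212)*(-21139 - 15340))/((-213*265)) = (6795*(-36479))/(-56445) = -247874805*(-1/56445) = 16524987/3763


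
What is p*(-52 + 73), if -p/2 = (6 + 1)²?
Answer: -2058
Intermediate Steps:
p = -98 (p = -2*(6 + 1)² = -2*7² = -2*49 = -98)
p*(-52 + 73) = -98*(-52 + 73) = -98*21 = -2058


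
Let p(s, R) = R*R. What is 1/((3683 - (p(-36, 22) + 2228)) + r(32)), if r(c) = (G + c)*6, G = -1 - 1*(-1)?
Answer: 1/1163 ≈ 0.00085985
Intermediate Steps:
G = 0 (G = -1 + 1 = 0)
p(s, R) = R²
r(c) = 6*c (r(c) = (0 + c)*6 = c*6 = 6*c)
1/((3683 - (p(-36, 22) + 2228)) + r(32)) = 1/((3683 - (22² + 2228)) + 6*32) = 1/((3683 - (484 + 2228)) + 192) = 1/((3683 - 1*2712) + 192) = 1/((3683 - 2712) + 192) = 1/(971 + 192) = 1/1163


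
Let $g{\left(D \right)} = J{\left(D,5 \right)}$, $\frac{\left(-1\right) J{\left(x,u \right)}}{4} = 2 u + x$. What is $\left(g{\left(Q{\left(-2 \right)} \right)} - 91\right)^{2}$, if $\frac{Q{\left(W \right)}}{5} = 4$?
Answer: $44521$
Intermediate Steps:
$Q{\left(W \right)} = 20$ ($Q{\left(W \right)} = 5 \cdot 4 = 20$)
$J{\left(x,u \right)} = - 8 u - 4 x$ ($J{\left(x,u \right)} = - 4 \left(2 u + x\right) = - 4 \left(x + 2 u\right) = - 8 u - 4 x$)
$g{\left(D \right)} = -40 - 4 D$ ($g{\left(D \right)} = \left(-8\right) 5 - 4 D = -40 - 4 D$)
$\left(g{\left(Q{\left(-2 \right)} \right)} - 91\right)^{2} = \left(\left(-40 - 80\right) - 91\right)^{2} = \left(-120 - 91\right)^{2} = \left(-211\right)^{2} = 44521$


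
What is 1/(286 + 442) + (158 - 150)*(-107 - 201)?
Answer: -1793791/728 ≈ -2464.0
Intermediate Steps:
1/(286 + 442) + (158 - 150)*(-107 - 201) = 1/728 + 8*(-308) = 1/728 - 2464 = -1793791/728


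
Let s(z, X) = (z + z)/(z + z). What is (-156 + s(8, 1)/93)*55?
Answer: -797885/93 ≈ -8579.4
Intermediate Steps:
s(z, X) = 1 (s(z, X) = (2*z)/((2*z)) = (2*z)*(1/(2*z)) = 1)
(-156 + s(8, 1)/93)*55 = (-156 + 1/93)*55 = -14507/93*55 = -797885/93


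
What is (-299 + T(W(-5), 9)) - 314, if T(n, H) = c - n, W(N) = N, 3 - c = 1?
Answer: -606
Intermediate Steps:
c = 2 (c = 3 - 1*1 = 3 - 1 = 2)
T(n, H) = 2 - n
(-299 + T(W(-5), 9)) - 314 = (-299 + (2 - 1*(-5))) - 314 = (-299 + (2 + 5)) - 314 = (-299 + 7) - 314 = -292 - 314 = -606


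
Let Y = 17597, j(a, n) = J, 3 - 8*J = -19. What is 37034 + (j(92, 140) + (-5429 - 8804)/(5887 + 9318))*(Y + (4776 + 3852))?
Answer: 1029125711/12164 ≈ 84604.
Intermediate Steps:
J = 11/4 (J = 3/8 - ⅛*(-19) = 3/8 + 19/8 = 11/4 ≈ 2.7500)
j(a, n) = 11/4
37034 + (j(92, 140) + (-5429 - 8804)/(5887 + 9318))*(Y + (4776 + 3852)) = 37034 + (11/4 + (-5429 - 8804)/(5887 + 9318))*(17597 + (4776 + 3852)) = 37034 + (11/4 - 14233/15205)*(17597 + 8628) = 37034 + (11/4 - 14233*1/15205)*26225 = 37034 + (11/4 - 14233/15205)*26225 = 37034 + (110323/60820)*26225 = 37034 + 578644135/12164 = 1029125711/12164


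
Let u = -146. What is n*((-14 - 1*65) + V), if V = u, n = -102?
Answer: 22950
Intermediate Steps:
V = -146
n*((-14 - 1*65) + V) = -102*((-14 - 1*65) - 146) = -102*((-14 - 65) - 146) = -102*(-79 - 146) = -102*(-225) = 22950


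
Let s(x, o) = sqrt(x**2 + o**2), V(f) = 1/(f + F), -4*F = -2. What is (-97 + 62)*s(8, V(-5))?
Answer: -70*sqrt(1297)/9 ≈ -280.11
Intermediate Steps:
F = 1/2 (F = -1/4*(-2) = 1/2 ≈ 0.50000)
V(f) = 1/(1/2 + f) (V(f) = 1/(f + 1/2) = 1/(1/2 + f))
s(x, o) = sqrt(o**2 + x**2)
(-97 + 62)*s(8, V(-5)) = (-97 + 62)*sqrt((2/(1 + 2*(-5)))**2 + 8**2) = -35*sqrt((2/(1 - 10))**2 + 64) = -35*sqrt((2/(-9))**2 + 64) = -35*sqrt((2*(-1/9))**2 + 64) = -35*sqrt((-2/9)**2 + 64) = -35*sqrt(4/81 + 64) = -70*sqrt(1297)/9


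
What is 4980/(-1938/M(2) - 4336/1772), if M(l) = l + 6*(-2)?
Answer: 11030700/423847 ≈ 26.025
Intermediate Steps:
M(l) = -12 + l (M(l) = l - 12 = -12 + l)
4980/(-1938/M(2) - 4336/1772) = 4980/(-1938/(-12 + 2) - 4336/1772) = 4980/(-1938/(-10) - 4336*1/1772) = 4980/(-1938*(-⅒) - 1084/443) = 4980/(969/5 - 1084/443) = 4980/(423847/2215) = 4980*(2215/423847) = 11030700/423847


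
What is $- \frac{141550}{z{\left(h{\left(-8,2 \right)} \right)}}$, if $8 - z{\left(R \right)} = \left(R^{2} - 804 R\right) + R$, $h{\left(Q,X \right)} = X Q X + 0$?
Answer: $\frac{70775}{13356} \approx 5.2991$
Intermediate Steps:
$h{\left(Q,X \right)} = Q X^{2}$ ($h{\left(Q,X \right)} = Q X X + 0 = Q X^{2} + 0 = Q X^{2}$)
$z{\left(R \right)} = 8 - R^{2} + 803 R$ ($z{\left(R \right)} = 8 - \left(\left(R^{2} - 804 R\right) + R\right) = 8 - \left(R^{2} - 803 R\right) = 8 - R^{2} + 803 R$)
$- \frac{141550}{z{\left(h{\left(-8,2 \right)} \right)}} = - \frac{141550}{8 - \left(- 8 \cdot 2^{2}\right)^{2} + 803 \left(- 8 \cdot 2^{2}\right)} = - \frac{141550}{8 - \left(\left(-8\right) 4\right)^{2} + 803 \left(\left(-8\right) 4\right)} = - \frac{141550}{8 - \left(-32\right)^{2} + 803 \left(-32\right)} = - \frac{141550}{8 - 1024 - 25696} = - \frac{141550}{-26712} = \left(-141550\right) \left(- \frac{1}{26712}\right) = \frac{70775}{13356}$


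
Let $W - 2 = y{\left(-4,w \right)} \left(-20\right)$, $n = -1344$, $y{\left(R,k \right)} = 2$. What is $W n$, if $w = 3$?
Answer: $51072$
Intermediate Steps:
$W = -38$ ($W = 2 + 2 \left(-20\right) = 2 - 40 = -38$)
$W n = \left(-38\right) \left(-1344\right) = 51072$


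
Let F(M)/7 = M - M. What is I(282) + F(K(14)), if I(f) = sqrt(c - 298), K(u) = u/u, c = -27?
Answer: 5*I*sqrt(13) ≈ 18.028*I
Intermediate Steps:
K(u) = 1
I(f) = 5*I*sqrt(13) (I(f) = sqrt(-27 - 298) = sqrt(-325) = 5*I*sqrt(13))
F(M) = 0 (F(M) = 7*(M - M) = 7*0 = 0)
I(282) + F(K(14)) = 5*I*sqrt(13) + 0 = 5*I*sqrt(13)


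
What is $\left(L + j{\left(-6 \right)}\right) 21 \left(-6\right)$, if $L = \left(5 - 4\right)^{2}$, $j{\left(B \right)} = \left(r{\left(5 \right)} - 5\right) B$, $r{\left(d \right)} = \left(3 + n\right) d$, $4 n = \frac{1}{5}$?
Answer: $7623$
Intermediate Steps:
$n = \frac{1}{20}$ ($n = \frac{1}{4 \cdot 5} = \frac{1}{4} \cdot \frac{1}{5} = \frac{1}{20} \approx 0.05$)
$r{\left(d \right)} = \frac{61 d}{20}$ ($r{\left(d \right)} = \left(3 + \frac{1}{20}\right) d = \frac{61 d}{20}$)
$j{\left(B \right)} = \frac{41 B}{4}$ ($j{\left(B \right)} = \left(\frac{61}{20} \cdot 5 - 5\right) B = \left(\frac{61}{4} - 5\right) B = \frac{41 B}{4}$)
$L = 1$ ($L = 1^{2} = 1$)
$\left(L + j{\left(-6 \right)}\right) 21 \left(-6\right) = \left(1 + \frac{41}{4} \left(-6\right)\right) 21 \left(-6\right) = \left(1 - \frac{123}{2}\right) \left(-126\right) = \left(- \frac{121}{2}\right) \left(-126\right) = 7623$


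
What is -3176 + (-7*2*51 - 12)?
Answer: -3902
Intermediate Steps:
-3176 + (-7*2*51 - 12) = -3176 + (-14*51 - 12) = -3176 + (-714 - 12) = -3176 - 726 = -3902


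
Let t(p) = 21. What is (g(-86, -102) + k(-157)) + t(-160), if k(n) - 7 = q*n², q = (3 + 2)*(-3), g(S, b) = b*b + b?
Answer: -359405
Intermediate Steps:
g(S, b) = b + b² (g(S, b) = b² + b = b + b²)
q = -15 (q = 5*(-3) = -15)
k(n) = 7 - 15*n²
(g(-86, -102) + k(-157)) + t(-160) = (-102*(1 - 102) + (7 - 15*(-157)²)) + 21 = (-102*(-101) + (7 - 15*24649)) + 21 = (10302 + (7 - 369735)) + 21 = (10302 - 369728) + 21 = -359426 + 21 = -359405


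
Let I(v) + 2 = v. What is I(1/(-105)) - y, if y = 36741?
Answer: -3858016/105 ≈ -36743.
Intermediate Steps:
I(v) = -2 + v
I(1/(-105)) - y = (-2 + 1/(-105)) - 1*36741 = (-2 - 1/105) - 36741 = -211/105 - 36741 = -3858016/105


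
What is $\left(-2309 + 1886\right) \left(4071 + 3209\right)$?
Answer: $-3079440$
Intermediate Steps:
$\left(-2309 + 1886\right) \left(4071 + 3209\right) = \left(-423\right) 7280 = -3079440$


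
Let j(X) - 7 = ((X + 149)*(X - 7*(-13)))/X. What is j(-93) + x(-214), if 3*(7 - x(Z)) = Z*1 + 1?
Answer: 8017/93 ≈ 86.204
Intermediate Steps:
x(Z) = 20/3 - Z/3 (x(Z) = 7 - (Z*1 + 1)/3 = 7 - (Z + 1)/3 = 7 - (1 + Z)/3 = 7 + (-⅓ - Z/3) = 20/3 - Z/3)
j(X) = 7 + (91 + X)*(149 + X)/X (j(X) = 7 + ((X + 149)*(X - 7*(-13)))/X = 7 + ((149 + X)*(X + 91))/X = 7 + ((149 + X)*(91 + X))/X = 7 + ((91 + X)*(149 + X))/X = 7 + (91 + X)*(149 + X)/X)
j(-93) + x(-214) = (247 - 93 + 13559/(-93)) + (20/3 - ⅓*(-214)) = (247 - 93 + 13559*(-1/93)) + (20/3 + 214/3) = (247 - 93 - 13559/93) + 78 = 763/93 + 78 = 8017/93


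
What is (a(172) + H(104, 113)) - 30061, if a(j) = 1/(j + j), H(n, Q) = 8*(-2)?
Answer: -10346487/344 ≈ -30077.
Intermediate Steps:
H(n, Q) = -16
a(j) = 1/(2*j)
(a(172) + H(104, 113)) - 30061 = ((1/2)/172 - 16) - 30061 = ((1/2)*(1/172) - 16) - 30061 = (1/344 - 16) - 30061 = -5503/344 - 30061 = -10346487/344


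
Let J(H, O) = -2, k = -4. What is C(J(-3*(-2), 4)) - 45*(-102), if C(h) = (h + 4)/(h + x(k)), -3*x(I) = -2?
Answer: 9177/2 ≈ 4588.5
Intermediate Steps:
x(I) = ⅔ (x(I) = -⅓*(-2) = ⅔)
C(h) = (4 + h)/(⅔ + h) (C(h) = (h + 4)/(h + ⅔) = (4 + h)/(⅔ + h))
C(J(-3*(-2), 4)) - 45*(-102) = 3*(4 - 2)/(2 + 3*(-2)) - 45*(-102) = 3*2/(2 - 6) + 4590 = 3*2/(-4) + 4590 = 3*(-¼)*2 + 4590 = -3/2 + 4590 = 9177/2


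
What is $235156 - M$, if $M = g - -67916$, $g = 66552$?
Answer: $100688$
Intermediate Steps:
$M = 134468$ ($M = 66552 - -67916 = 66552 + 67916 = 134468$)
$235156 - M = 235156 - 134468 = 100688$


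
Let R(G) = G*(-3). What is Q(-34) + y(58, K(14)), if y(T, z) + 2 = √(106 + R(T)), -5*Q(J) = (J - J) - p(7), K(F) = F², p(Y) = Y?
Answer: -⅗ + 2*I*√17 ≈ -0.6 + 8.2462*I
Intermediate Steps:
R(G) = -3*G
Q(J) = 7/5 (Q(J) = -((J - J) - 1*7)/5 = -(0 - 7)/5 = -⅕*(-7) = 7/5)
y(T, z) = -2 + √(106 - 3*T)
Q(-34) + y(58, K(14)) = 7/5 + (-2 + √(106 - 3*58)) = 7/5 + (-2 + √(106 - 174)) = 7/5 + (-2 + √(-68)) = 7/5 + (-2 + 2*I*√17) = -⅗ + 2*I*√17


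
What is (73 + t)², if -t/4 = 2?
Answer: 4225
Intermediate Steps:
t = -8 (t = -4*2 = -8)
(73 + t)² = (73 - 8)² = 65² = 4225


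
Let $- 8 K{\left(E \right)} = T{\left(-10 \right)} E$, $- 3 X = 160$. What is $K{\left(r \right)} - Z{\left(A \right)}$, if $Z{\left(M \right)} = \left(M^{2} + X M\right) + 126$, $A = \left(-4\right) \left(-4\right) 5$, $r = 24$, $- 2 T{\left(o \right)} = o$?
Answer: $- \frac{6823}{3} \approx -2274.3$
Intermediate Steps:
$T{\left(o \right)} = - \frac{o}{2}$
$X = - \frac{160}{3}$ ($X = \left(- \frac{1}{3}\right) 160 = - \frac{160}{3} \approx -53.333$)
$K{\left(E \right)} = - \frac{5 E}{8}$ ($K{\left(E \right)} = - \frac{\left(- \frac{1}{2}\right) \left(-10\right) E}{8} = - \frac{5 E}{8}$)
$A = 80$ ($A = 16 \cdot 5 = 80$)
$Z{\left(M \right)} = 126 + M^{2} - \frac{160 M}{3}$ ($Z{\left(M \right)} = \left(M^{2} - \frac{160 M}{3}\right) + 126 = 126 + M^{2} - \frac{160 M}{3}$)
$K{\left(r \right)} - Z{\left(A \right)} = \left(- \frac{5}{8}\right) 24 - \left(126 + 80^{2} - \frac{12800}{3}\right) = -15 - \left(126 + 6400 - \frac{12800}{3}\right) = -15 - \frac{6778}{3} = - \frac{6823}{3}$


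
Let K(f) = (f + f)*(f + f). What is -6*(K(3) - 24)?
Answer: -72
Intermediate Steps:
K(f) = 4*f² (K(f) = (2*f)*(2*f) = 4*f²)
-6*(K(3) - 24) = -6*(4*3² - 24) = -6*(4*9 - 24) = -6*(36 - 24) = -6*12 = -72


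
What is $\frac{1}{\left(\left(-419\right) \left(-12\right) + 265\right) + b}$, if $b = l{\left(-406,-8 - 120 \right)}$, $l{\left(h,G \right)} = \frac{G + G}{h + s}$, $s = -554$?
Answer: $\frac{15}{79399} \approx 0.00018892$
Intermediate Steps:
$l{\left(h,G \right)} = \frac{2 G}{-554 + h}$ ($l{\left(h,G \right)} = \frac{G + G}{h - 554} = \frac{2 G}{-554 + h}$)
$b = \frac{4}{15}$ ($b = \frac{2 \left(-8 - 120\right)}{-554 - 406} = \frac{2 \left(-8 - 120\right)}{-960} = 2 \left(-128\right) \left(- \frac{1}{960}\right) = \frac{4}{15} \approx 0.26667$)
$\frac{1}{\left(\left(-419\right) \left(-12\right) + 265\right) + b} = \frac{1}{\left(\left(-419\right) \left(-12\right) + 265\right) + \frac{4}{15}} = \frac{1}{\left(5028 + 265\right) + \frac{4}{15}} = \frac{1}{5293 + \frac{4}{15}} = \frac{1}{\frac{79399}{15}} = \frac{15}{79399}$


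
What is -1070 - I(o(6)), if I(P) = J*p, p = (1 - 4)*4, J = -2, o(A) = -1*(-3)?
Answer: -1094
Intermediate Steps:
o(A) = 3
p = -12 (p = -3*4 = -12)
I(P) = 24 (I(P) = -2*(-12) = 24)
-1070 - I(o(6)) = -1070 - 1*24 = -1070 - 24 = -1094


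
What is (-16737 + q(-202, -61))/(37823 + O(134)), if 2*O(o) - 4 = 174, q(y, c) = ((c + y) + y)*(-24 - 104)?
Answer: 42783/37912 ≈ 1.1285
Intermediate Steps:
q(y, c) = -256*y - 128*c (q(y, c) = (c + 2*y)*(-128) = -256*y - 128*c)
O(o) = 89 (O(o) = 2 + (½)*174 = 2 + 87 = 89)
(-16737 + q(-202, -61))/(37823 + O(134)) = (-16737 + (-256*(-202) - 128*(-61)))/(37823 + 89) = (-16737 + (51712 + 7808))/37912 = (-16737 + 59520)*(1/37912) = 42783*(1/37912) = 42783/37912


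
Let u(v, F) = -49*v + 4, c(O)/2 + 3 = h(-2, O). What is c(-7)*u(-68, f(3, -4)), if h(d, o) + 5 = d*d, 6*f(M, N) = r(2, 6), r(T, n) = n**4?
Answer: -26688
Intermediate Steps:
f(M, N) = 216 (f(M, N) = (1/6)*6**4 = (1/6)*1296 = 216)
h(d, o) = -5 + d**2 (h(d, o) = -5 + d*d = -5 + d**2)
c(O) = -8 (c(O) = -6 + 2*(-5 + (-2)**2) = -6 + 2*(-5 + 4) = -6 + 2*(-1) = -6 - 2 = -8)
u(v, F) = 4 - 49*v
c(-7)*u(-68, f(3, -4)) = -8*(4 - 49*(-68)) = -8*(4 + 3332) = -8*3336 = -26688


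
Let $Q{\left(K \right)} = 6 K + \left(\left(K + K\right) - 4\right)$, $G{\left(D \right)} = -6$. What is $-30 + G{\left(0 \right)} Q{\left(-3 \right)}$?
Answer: $138$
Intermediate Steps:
$Q{\left(K \right)} = -4 + 8 K$ ($Q{\left(K \right)} = 6 K + \left(2 K - 4\right) = 6 K + \left(-4 + 2 K\right) = -4 + 8 K$)
$-30 + G{\left(0 \right)} Q{\left(-3 \right)} = -30 - 6 \left(-4 + 8 \left(-3\right)\right) = -30 - 6 \left(-4 - 24\right) = -30 - -168 = -30 + 168 = 138$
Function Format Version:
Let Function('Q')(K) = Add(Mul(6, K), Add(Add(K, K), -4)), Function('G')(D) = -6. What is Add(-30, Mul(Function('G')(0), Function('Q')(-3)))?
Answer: 138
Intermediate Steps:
Function('Q')(K) = Add(-4, Mul(8, K)) (Function('Q')(K) = Add(Mul(6, K), Add(Mul(2, K), -4)) = Add(Mul(6, K), Add(-4, Mul(2, K))) = Add(-4, Mul(8, K)))
Add(-30, Mul(Function('G')(0), Function('Q')(-3))) = Add(-30, Mul(-6, Add(-4, Mul(8, -3)))) = Add(-30, Mul(-6, Add(-4, -24))) = Add(-30, Mul(-6, -28)) = Add(-30, 168) = 138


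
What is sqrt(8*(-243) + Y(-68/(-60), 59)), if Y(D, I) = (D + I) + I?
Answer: I*sqrt(410595)/15 ≈ 42.718*I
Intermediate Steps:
Y(D, I) = D + 2*I
sqrt(8*(-243) + Y(-68/(-60), 59)) = sqrt(8*(-243) + (-68/(-60) + 2*59)) = sqrt(-1944 + (-68*(-1/60) + 118)) = sqrt(-1944 + (17/15 + 118)) = sqrt(-1944 + 1787/15) = sqrt(-27373/15) = I*sqrt(410595)/15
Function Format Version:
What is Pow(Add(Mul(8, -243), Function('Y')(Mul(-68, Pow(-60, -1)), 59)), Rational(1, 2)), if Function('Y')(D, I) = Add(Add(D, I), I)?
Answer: Mul(Rational(1, 15), I, Pow(410595, Rational(1, 2))) ≈ Mul(42.718, I)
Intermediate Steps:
Function('Y')(D, I) = Add(D, Mul(2, I))
Pow(Add(Mul(8, -243), Function('Y')(Mul(-68, Pow(-60, -1)), 59)), Rational(1, 2)) = Pow(Add(Mul(8, -243), Add(Mul(-68, Pow(-60, -1)), Mul(2, 59))), Rational(1, 2)) = Pow(Add(-1944, Add(Mul(-68, Rational(-1, 60)), 118)), Rational(1, 2)) = Pow(Add(-1944, Add(Rational(17, 15), 118)), Rational(1, 2)) = Pow(Add(-1944, Rational(1787, 15)), Rational(1, 2)) = Pow(Rational(-27373, 15), Rational(1, 2)) = Mul(Rational(1, 15), I, Pow(410595, Rational(1, 2)))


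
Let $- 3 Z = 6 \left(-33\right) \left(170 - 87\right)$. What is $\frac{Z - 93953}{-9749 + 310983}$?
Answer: $- \frac{88475}{301234} \approx -0.29371$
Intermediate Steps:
$Z = 5478$ ($Z = - \frac{6 \left(-33\right) \left(170 - 87\right)}{3} = - \frac{\left(-198\right) 83}{3} = \left(- \frac{1}{3}\right) \left(-16434\right) = 5478$)
$\frac{Z - 93953}{-9749 + 310983} = \frac{5478 - 93953}{-9749 + 310983} = - \frac{88475}{301234}$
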